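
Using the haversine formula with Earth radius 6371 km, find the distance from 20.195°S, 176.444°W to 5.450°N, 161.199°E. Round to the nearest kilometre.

3755 km

Δλ = 161.199 − -176.444 = 337.643°; wrapped into (−180°, 180°]: -22.357°.
Δφ = 5.450 − -20.195 = 25.645°.
a = sin²(Δφ/2) + cos φ₁ · cos φ₂ · sin²(Δλ/2) = 0.084368.
c = 2·atan2(√a, √(1−a)) = 0.58942 rad → d = 6371·c ≈ 3755.18 km.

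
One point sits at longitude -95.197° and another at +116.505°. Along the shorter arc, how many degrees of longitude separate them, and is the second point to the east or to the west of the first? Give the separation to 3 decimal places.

Raw difference: 116.505 − -95.197 = 211.702°.
Normalise into (−180°, 180°]: 211.702° − 360° = -148.298°.
Negative ⇒ the second point lies to the west; separation 148.298°.

148.298° west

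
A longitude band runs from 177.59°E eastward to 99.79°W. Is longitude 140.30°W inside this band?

Band width going east from +177.59° to -99.79°: ((-99.79 − 177.59) mod 360) = 82.62°.
Offset of -140.30° east of the west edge: ((-140.30 − 177.59) mod 360) = 42.11°.
42.11° ≤ 82.62° ⇒ inside.

Yes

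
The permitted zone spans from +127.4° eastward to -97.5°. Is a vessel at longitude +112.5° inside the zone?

No

Band width going east from +127.4° to -97.5°: ((-97.5 − 127.4) mod 360) = 135.1°.
Offset of +112.5° east of the west edge: ((112.5 − 127.4) mod 360) = 345.1°.
345.1° > 135.1° ⇒ outside.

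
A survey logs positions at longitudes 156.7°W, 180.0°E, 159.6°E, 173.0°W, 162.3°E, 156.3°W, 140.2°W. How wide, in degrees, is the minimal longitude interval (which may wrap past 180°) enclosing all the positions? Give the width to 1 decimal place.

Sort the longitudes: -173.0°, -156.7°, -156.3°, -140.2°, +159.6°, +162.3°, +180.0°.
Eastward gaps between consecutive values (wrapping around): 16.3°, 0.4°, 16.1°, 299.8°, 2.7°, 17.7°, 7.0°.
Largest gap = 299.8° ⇒ minimal covering band is its complement: 360° − 299.8° = 60.2°.
Band runs from +159.6° eastward to -140.2°, crossing the antimeridian.

60.2°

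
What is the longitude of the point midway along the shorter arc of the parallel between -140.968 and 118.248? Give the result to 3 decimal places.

+168.640°

Signed shortest Δλ from -140.968° to +118.248° is -100.784°.
Midpoint longitude = -140.968° + (-100.784°)/2 = -140.968° − 50.392° = -191.360°.
Normalise into (−180°, 180°]: +168.640°.
(The naïve average (-140.968 + +118.248)/2 = -11.36° is on the wrong side of the globe.)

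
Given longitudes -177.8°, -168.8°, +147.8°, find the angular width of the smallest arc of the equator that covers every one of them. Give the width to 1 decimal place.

43.4°

Sort the longitudes: -177.8°, -168.8°, +147.8°.
Eastward gaps between consecutive values (wrapping around): 9.0°, 316.6°, 34.4°.
Largest gap = 316.6° ⇒ minimal covering band is its complement: 360° − 316.6° = 43.4°.
Band runs from +147.8° eastward to -168.8°, crossing the antimeridian.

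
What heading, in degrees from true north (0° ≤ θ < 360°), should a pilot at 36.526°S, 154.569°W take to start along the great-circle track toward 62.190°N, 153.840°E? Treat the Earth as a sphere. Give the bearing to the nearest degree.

338°

Δλ = 153.840 − -154.569 = 308.409°; wrapped into (−180°, 180°]: -51.591°.
θ = atan2( sin Δλ · cos φ₂ , cos φ₁ · sin φ₂ − sin φ₁ · cos φ₂ · cos Δλ )
  = atan2(-0.36558, 0.88329) = -22.484° → normalised to [0°, 360°): 337.516°.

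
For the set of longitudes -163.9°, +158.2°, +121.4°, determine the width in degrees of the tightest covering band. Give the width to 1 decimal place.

74.7°

Sort the longitudes: -163.9°, +121.4°, +158.2°.
Eastward gaps between consecutive values (wrapping around): 285.3°, 36.8°, 37.9°.
Largest gap = 285.3° ⇒ minimal covering band is its complement: 360° − 285.3° = 74.7°.
Band runs from +121.4° eastward to -163.9°, crossing the antimeridian.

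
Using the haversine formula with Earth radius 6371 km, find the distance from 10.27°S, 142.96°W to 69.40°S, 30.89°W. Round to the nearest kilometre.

9773 km

Δλ = -30.89 − -142.96 = 112.07°.
Δφ = -69.40 − -10.27 = -59.13°.
a = sin²(Δφ/2) + cos φ₁ · cos φ₂ · sin²(Δλ/2) = 0.481598.
c = 2·atan2(√a, √(1−a)) = 1.53398 rad → d = 6371·c ≈ 9773.01 km.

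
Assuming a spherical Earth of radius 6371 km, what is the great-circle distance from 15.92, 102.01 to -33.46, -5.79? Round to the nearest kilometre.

Δλ = -5.79 − 102.01 = -107.80°.
Δφ = -33.46 − 15.92 = -49.38°.
a = sin²(Δφ/2) + cos φ₁ · cos φ₂ · sin²(Δλ/2) = 0.698242.
c = 2·atan2(√a, √(1−a)) = 1.97848 rad → d = 6371·c ≈ 12604.90 km.

12605 km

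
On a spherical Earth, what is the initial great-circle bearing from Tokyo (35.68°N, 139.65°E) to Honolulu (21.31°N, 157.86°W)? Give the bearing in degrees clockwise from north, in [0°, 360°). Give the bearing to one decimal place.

86.9°

Δλ = -157.86 − 139.65 = -297.51°; wrapped into (−180°, 180°]: 62.49°.
θ = atan2( sin Δλ · cos φ₂ , cos φ₁ · sin φ₂ − sin φ₁ · cos φ₂ · cos Δλ )
  = atan2(0.82629, 0.04421) = 86.938° → normalised to [0°, 360°): 86.938°.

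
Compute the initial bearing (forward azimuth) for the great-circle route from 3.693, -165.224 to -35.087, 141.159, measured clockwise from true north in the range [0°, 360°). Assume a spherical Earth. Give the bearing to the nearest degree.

227°

Δλ = 141.159 − -165.224 = 306.383°; wrapped into (−180°, 180°]: -53.617°.
θ = atan2( sin Δλ · cos φ₂ , cos φ₁ · sin φ₂ − sin φ₁ · cos φ₂ · cos Δλ )
  = atan2(-0.65877, -0.60489) = -132.558° → normalised to [0°, 360°): 227.442°.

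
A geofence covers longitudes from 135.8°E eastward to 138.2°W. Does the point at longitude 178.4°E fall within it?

Band width going east from +135.8° to -138.2°: ((-138.2 − 135.8) mod 360) = 86.0°.
Offset of +178.4° east of the west edge: ((178.4 − 135.8) mod 360) = 42.6°.
42.6° ≤ 86.0° ⇒ inside.

Yes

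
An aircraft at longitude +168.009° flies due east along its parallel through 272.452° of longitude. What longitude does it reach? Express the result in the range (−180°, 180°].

Start at +168.009°; shift +272.452° → +440.461°.
+440.461° lies outside (−180°, 180°]; subtract 360° → +80.461°.

+80.461°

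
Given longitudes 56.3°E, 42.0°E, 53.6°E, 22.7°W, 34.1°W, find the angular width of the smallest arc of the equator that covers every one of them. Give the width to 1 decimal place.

Sort the longitudes: -34.1°, -22.7°, +42.0°, +53.6°, +56.3°.
Eastward gaps between consecutive values (wrapping around): 11.4°, 64.7°, 11.6°, 2.7°, 269.6°.
Largest gap = 269.6° ⇒ minimal covering band is its complement: 360° − 269.6° = 90.4°.
Band runs from -34.1° eastward to +56.3°.

90.4°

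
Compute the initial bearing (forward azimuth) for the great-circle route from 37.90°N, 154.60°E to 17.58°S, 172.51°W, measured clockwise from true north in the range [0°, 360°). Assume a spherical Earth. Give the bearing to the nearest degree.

Δλ = -172.51 − 154.60 = -327.11°; wrapped into (−180°, 180°]: 32.89°.
θ = atan2( sin Δλ · cos φ₂ , cos φ₁ · sin φ₂ − sin φ₁ · cos φ₂ · cos Δλ )
  = atan2(0.51767, -0.73007) = 144.661° → normalised to [0°, 360°): 144.661°.

145°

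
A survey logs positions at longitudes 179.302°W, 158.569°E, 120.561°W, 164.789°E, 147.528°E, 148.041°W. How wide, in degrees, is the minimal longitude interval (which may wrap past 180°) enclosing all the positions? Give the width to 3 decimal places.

91.911°

Sort the longitudes: -179.302°, -148.041°, -120.561°, +147.528°, +158.569°, +164.789°.
Eastward gaps between consecutive values (wrapping around): 31.261°, 27.480°, 268.089°, 11.041°, 6.220°, 15.909°.
Largest gap = 268.089° ⇒ minimal covering band is its complement: 360° − 268.089° = 91.911°.
Band runs from +147.528° eastward to -120.561°, crossing the antimeridian.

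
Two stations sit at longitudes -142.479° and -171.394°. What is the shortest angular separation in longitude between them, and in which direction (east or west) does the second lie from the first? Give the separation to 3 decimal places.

28.915° west

Raw difference: -171.394 − -142.479 = -28.915°.
Normalise into (−180°, 180°]: -28.915° stays -28.915°.
Negative ⇒ the second point lies to the west; separation 28.915°.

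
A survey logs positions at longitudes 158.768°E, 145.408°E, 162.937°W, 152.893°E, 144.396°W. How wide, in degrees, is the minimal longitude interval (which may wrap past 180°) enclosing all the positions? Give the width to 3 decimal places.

70.196°

Sort the longitudes: -162.937°, -144.396°, +145.408°, +152.893°, +158.768°.
Eastward gaps between consecutive values (wrapping around): 18.541°, 289.804°, 7.485°, 5.875°, 38.295°.
Largest gap = 289.804° ⇒ minimal covering band is its complement: 360° − 289.804° = 70.196°.
Band runs from +145.408° eastward to -144.396°, crossing the antimeridian.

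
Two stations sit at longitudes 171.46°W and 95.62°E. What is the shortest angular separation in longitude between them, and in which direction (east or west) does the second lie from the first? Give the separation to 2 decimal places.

92.92° west

Raw difference: 95.62 − -171.46 = 267.08°.
Normalise into (−180°, 180°]: 267.08° − 360° = -92.92°.
Negative ⇒ the second point lies to the west; separation 92.92°.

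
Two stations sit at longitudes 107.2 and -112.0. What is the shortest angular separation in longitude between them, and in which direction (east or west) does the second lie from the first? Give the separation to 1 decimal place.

140.8° east

Raw difference: -112.0 − 107.2 = -219.2°.
Normalise into (−180°, 180°]: -219.2° + 360° = 140.8°.
Positive ⇒ the second point lies to the east; separation 140.8°.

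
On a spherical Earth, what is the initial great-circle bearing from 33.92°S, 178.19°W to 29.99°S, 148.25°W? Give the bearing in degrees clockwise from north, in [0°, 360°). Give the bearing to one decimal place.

Δλ = -148.25 − -178.19 = 29.94°.
θ = atan2( sin Δλ · cos φ₂ , cos φ₁ · sin φ₂ − sin φ₁ · cos φ₂ · cos Δλ )
  = atan2(0.43227, 0.00404) = 89.465° → normalised to [0°, 360°): 89.465°.

89.5°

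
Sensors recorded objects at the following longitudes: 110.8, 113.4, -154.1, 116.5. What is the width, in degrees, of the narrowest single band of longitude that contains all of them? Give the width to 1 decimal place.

95.1°

Sort the longitudes: -154.1°, +110.8°, +113.4°, +116.5°.
Eastward gaps between consecutive values (wrapping around): 264.9°, 2.6°, 3.1°, 89.4°.
Largest gap = 264.9° ⇒ minimal covering band is its complement: 360° − 264.9° = 95.1°.
Band runs from +110.8° eastward to -154.1°, crossing the antimeridian.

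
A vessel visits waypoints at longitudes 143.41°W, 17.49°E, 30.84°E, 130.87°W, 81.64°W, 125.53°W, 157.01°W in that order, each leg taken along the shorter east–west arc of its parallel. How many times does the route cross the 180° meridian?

Leg 1: -143.41° → +17.49°, shortest Δλ = 160.9° (east) — does not cross 180°.
Leg 2: +17.49° → +30.84°, shortest Δλ = 13.35° (east) — does not cross 180°.
Leg 3: +30.84° → -130.87°, shortest Δλ = -161.71° (west) — does not cross 180°.
Leg 4: -130.87° → -81.64°, shortest Δλ = 49.23° (east) — does not cross 180°.
Leg 5: -81.64° → -125.53°, shortest Δλ = -43.89° (west) — does not cross 180°.
Leg 6: -125.53° → -157.01°, shortest Δλ = -31.48° (west) — does not cross 180°.
Total crossings: 0.

0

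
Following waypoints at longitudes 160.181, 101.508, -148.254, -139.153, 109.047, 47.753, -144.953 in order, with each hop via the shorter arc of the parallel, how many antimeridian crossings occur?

3

Leg 1: +160.181° → +101.508°, shortest Δλ = -58.673° (west) — does not cross 180°.
Leg 2: +101.508° → -148.254°, shortest Δλ = 110.238° (east) — crosses 180°.
Leg 3: -148.254° → -139.153°, shortest Δλ = 9.101° (east) — does not cross 180°.
Leg 4: -139.153° → +109.047°, shortest Δλ = -111.8° (west) — crosses 180°.
Leg 5: +109.047° → +47.753°, shortest Δλ = -61.294° (west) — does not cross 180°.
Leg 6: +47.753° → -144.953°, shortest Δλ = 167.294° (east) — crosses 180°.
Total crossings: 3.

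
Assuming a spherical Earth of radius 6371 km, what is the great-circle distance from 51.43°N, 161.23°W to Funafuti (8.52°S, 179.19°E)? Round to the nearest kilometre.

Δλ = 179.19 − -161.23 = 340.42°; wrapped into (−180°, 180°]: -19.58°.
Δφ = -8.52 − 51.43 = -59.95°.
a = sin²(Δφ/2) + cos φ₁ · cos φ₂ · sin²(Δλ/2) = 0.267450.
c = 2·atan2(√a, √(1−a)) = 1.08705 rad → d = 6371·c ≈ 6925.58 km.

6926 km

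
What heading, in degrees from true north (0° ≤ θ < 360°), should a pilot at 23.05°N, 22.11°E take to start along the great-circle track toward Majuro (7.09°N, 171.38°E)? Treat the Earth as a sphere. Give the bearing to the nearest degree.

49°

Δλ = 171.38 − 22.11 = 149.27°.
θ = atan2( sin Δλ · cos φ₂ , cos φ₁ · sin φ₂ − sin φ₁ · cos φ₂ · cos Δλ )
  = atan2(0.50709, 0.44756) = 48.568° → normalised to [0°, 360°): 48.568°.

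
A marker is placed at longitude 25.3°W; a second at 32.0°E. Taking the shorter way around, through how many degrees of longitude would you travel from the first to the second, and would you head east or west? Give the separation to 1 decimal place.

57.3° east

Raw difference: 32.0 − -25.3 = 57.3°.
Normalise into (−180°, 180°]: 57.3° stays 57.3°.
Positive ⇒ the second point lies to the east; separation 57.3°.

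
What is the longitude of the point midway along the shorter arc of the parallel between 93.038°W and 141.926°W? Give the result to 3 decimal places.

117.482°W

Signed shortest Δλ from -93.038° to -141.926° is -48.888°.
Midpoint longitude = -93.038° + (-48.888°)/2 = -93.038° − 24.444° = -117.482°.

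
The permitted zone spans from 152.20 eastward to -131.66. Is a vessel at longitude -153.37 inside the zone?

Band width going east from +152.20° to -131.66°: ((-131.66 − 152.20) mod 360) = 76.14°.
Offset of -153.37° east of the west edge: ((-153.37 − 152.20) mod 360) = 54.43°.
54.43° ≤ 76.14° ⇒ inside.

Yes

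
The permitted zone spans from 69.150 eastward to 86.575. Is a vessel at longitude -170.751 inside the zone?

No

Band width going east from +69.150° to +86.575°: ((86.575 − 69.150) mod 360) = 17.425°.
Offset of -170.751° east of the west edge: ((-170.751 − 69.150) mod 360) = 120.099°.
120.099° > 17.425° ⇒ outside.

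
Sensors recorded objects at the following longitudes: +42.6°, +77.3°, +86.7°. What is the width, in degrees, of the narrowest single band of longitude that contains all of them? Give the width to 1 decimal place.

Sort the longitudes: +42.6°, +77.3°, +86.7°.
Eastward gaps between consecutive values (wrapping around): 34.7°, 9.4°, 315.9°.
Largest gap = 315.9° ⇒ minimal covering band is its complement: 360° − 315.9° = 44.1°.
Band runs from +42.6° eastward to +86.7°.

44.1°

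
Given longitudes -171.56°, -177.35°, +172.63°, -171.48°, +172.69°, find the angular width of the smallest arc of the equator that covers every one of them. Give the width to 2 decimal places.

15.89°

Sort the longitudes: -177.35°, -171.56°, -171.48°, +172.63°, +172.69°.
Eastward gaps between consecutive values (wrapping around): 5.79°, 0.08°, 344.11°, 0.06°, 9.96°.
Largest gap = 344.11° ⇒ minimal covering band is its complement: 360° − 344.11° = 15.89°.
Band runs from +172.63° eastward to -171.48°, crossing the antimeridian.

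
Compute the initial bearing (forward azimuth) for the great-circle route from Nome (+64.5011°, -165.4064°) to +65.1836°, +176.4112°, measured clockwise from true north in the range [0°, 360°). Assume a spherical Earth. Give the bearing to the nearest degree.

283°

Δλ = 176.4112 − -165.4064 = 341.8176°; wrapped into (−180°, 180°]: -18.1824°.
θ = atan2( sin Δλ · cos φ₂ , cos φ₁ · sin φ₂ − sin φ₁ · cos φ₂ · cos Δλ )
  = atan2(-0.13097, 0.03083) = -76.755° → normalised to [0°, 360°): 283.245°.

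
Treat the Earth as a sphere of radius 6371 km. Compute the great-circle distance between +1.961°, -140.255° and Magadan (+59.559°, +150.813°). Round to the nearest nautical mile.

4670 nmi

Δλ = 150.813 − -140.255 = 291.068°; wrapped into (−180°, 180°]: -68.932°.
Δφ = 59.559 − 1.961 = 57.598°.
a = sin²(Δφ/2) + cos φ₁ · cos φ₂ · sin²(Δλ/2) = 0.394238.
c = 2·atan2(√a, √(1−a)) = 1.35766 rad → d = 6371·c ≈ 8649.67 km ≈ 4670.45 nmi.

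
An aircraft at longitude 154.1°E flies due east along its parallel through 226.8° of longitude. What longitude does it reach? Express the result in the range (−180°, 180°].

20.9°E

Start at +154.1°; shift +226.8° → +380.9°.
+380.9° lies outside (−180°, 180°]; subtract 360° → +20.9°.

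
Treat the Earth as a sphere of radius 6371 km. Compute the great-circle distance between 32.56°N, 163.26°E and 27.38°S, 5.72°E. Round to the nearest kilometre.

17781 km

Δλ = 5.72 − 163.26 = -157.54°.
Δφ = -27.38 − 32.56 = -59.94°.
a = sin²(Δφ/2) + cos φ₁ · cos φ₂ · sin²(Δλ/2) = 0.969573.
c = 2·atan2(√a, √(1−a)) = 2.79093 rad → d = 6371·c ≈ 17781.03 km.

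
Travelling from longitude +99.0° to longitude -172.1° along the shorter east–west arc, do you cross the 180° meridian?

Yes

Naïve |-172.1 − 99.0| = 271.1° > 180°, so the shorter arc goes the other way round — across 180°.
Signed shortest Δλ = ((-172.1 − 99.0 + 180) mod 360) − 180 = 88.9°.
Going east by 88.9° from +99.0° passes through 180° before reaching -172.1°.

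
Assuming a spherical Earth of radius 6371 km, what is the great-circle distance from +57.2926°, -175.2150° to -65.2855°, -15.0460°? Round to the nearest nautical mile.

Δλ = -15.0460 − -175.2150 = 160.1690°.
Δφ = -65.2855 − 57.2926 = -122.5781°.
a = sin²(Δφ/2) + cos φ₁ · cos φ₂ · sin²(Δλ/2) = 0.988444.
c = 2·atan2(√a, √(1−a)) = 2.92618 rad → d = 6371·c ≈ 18642.68 km ≈ 10066.24 nmi.

10066 nmi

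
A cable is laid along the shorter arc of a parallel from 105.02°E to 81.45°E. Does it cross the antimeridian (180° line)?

Signed shortest Δλ = ((81.45 − 105.02 + 180) mod 360) − 180 = -23.57°.
Going west by 23.57° from +105.02° reaches +81.45° without touching 180°.

No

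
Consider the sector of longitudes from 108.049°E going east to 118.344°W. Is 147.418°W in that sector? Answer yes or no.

Band width going east from +108.049° to -118.344°: ((-118.344 − 108.049) mod 360) = 133.607°.
Offset of -147.418° east of the west edge: ((-147.418 − 108.049) mod 360) = 104.533°.
104.533° ≤ 133.607° ⇒ inside.

Yes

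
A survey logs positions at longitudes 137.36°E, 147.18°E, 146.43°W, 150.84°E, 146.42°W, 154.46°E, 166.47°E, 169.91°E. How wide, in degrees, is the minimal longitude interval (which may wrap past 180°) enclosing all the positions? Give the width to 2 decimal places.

Sort the longitudes: -146.43°, -146.42°, +137.36°, +147.18°, +150.84°, +154.46°, +166.47°, +169.91°.
Eastward gaps between consecutive values (wrapping around): 0.01°, 283.78°, 9.82°, 3.66°, 3.62°, 12.01°, 3.44°, 43.66°.
Largest gap = 283.78° ⇒ minimal covering band is its complement: 360° − 283.78° = 76.22°.
Band runs from +137.36° eastward to -146.42°, crossing the antimeridian.

76.22°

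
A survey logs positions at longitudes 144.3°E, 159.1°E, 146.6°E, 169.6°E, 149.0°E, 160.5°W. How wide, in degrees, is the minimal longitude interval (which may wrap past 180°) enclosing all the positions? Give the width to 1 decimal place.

55.2°

Sort the longitudes: -160.5°, +144.3°, +146.6°, +149.0°, +159.1°, +169.6°.
Eastward gaps between consecutive values (wrapping around): 304.8°, 2.3°, 2.4°, 10.1°, 10.5°, 29.9°.
Largest gap = 304.8° ⇒ minimal covering band is its complement: 360° − 304.8° = 55.2°.
Band runs from +144.3° eastward to -160.5°, crossing the antimeridian.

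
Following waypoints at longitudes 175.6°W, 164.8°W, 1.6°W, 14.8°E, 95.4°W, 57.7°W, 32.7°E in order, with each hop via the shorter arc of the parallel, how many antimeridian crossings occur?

Leg 1: -175.6° → -164.8°, shortest Δλ = 10.8° (east) — does not cross 180°.
Leg 2: -164.8° → -1.6°, shortest Δλ = 163.2° (east) — does not cross 180°.
Leg 3: -1.6° → +14.8°, shortest Δλ = 16.4° (east) — does not cross 180°.
Leg 4: +14.8° → -95.4°, shortest Δλ = -110.2° (west) — does not cross 180°.
Leg 5: -95.4° → -57.7°, shortest Δλ = 37.7° (east) — does not cross 180°.
Leg 6: -57.7° → +32.7°, shortest Δλ = 90.4° (east) — does not cross 180°.
Total crossings: 0.

0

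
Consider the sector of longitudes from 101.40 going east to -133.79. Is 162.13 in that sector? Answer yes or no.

Yes

Band width going east from +101.40° to -133.79°: ((-133.79 − 101.40) mod 360) = 124.81°.
Offset of +162.13° east of the west edge: ((162.13 − 101.40) mod 360) = 60.73°.
60.73° ≤ 124.81° ⇒ inside.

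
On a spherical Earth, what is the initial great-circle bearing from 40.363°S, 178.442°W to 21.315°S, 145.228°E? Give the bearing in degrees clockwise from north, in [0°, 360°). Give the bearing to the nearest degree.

291°

Δλ = 145.228 − -178.442 = 323.670°; wrapped into (−180°, 180°]: -36.330°.
θ = atan2( sin Δλ · cos φ₂ , cos φ₁ · sin φ₂ − sin φ₁ · cos φ₂ · cos Δλ )
  = atan2(-0.55191, 0.20908) = -69.251° → normalised to [0°, 360°): 290.749°.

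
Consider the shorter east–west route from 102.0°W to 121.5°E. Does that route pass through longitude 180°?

Naïve |121.5 − -102.0| = 223.5° > 180°, so the shorter arc goes the other way round — across 180°.
Signed shortest Δλ = ((121.5 − -102.0 + 180) mod 360) − 180 = -136.5°.
Going west by 136.5° from -102.0° passes through 180° before reaching +121.5°.

Yes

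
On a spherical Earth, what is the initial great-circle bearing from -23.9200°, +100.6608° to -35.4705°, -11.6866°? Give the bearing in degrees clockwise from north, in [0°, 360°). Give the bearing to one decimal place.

Δλ = -11.6866 − 100.6608 = -112.3474°.
θ = atan2( sin Δλ · cos φ₂ , cos φ₁ · sin φ₂ − sin φ₁ · cos φ₂ · cos Δλ )
  = atan2(-0.75325, -0.65600) = -131.052° → normalised to [0°, 360°): 228.948°.

228.9°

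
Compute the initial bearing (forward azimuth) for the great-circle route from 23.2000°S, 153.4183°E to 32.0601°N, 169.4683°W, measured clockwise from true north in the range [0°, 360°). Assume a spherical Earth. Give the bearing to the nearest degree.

Δλ = -169.4683 − 153.4183 = -322.8866°; wrapped into (−180°, 180°]: 37.1134°.
θ = atan2( sin Δλ · cos φ₂ , cos φ₁ · sin φ₂ − sin φ₁ · cos φ₂ · cos Δλ )
  = atan2(0.51137, 0.75412) = 34.141° → normalised to [0°, 360°): 34.141°.

34°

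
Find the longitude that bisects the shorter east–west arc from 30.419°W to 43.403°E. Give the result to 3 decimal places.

6.492°E

Signed shortest Δλ from -30.419° to +43.403° is +73.822°.
Midpoint longitude = -30.419° + (+73.822°)/2 = -30.419° + 36.911° = +6.492°.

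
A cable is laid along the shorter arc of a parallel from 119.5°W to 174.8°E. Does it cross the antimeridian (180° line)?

Yes

Naïve |174.8 − -119.5| = 294.3° > 180°, so the shorter arc goes the other way round — across 180°.
Signed shortest Δλ = ((174.8 − -119.5 + 180) mod 360) − 180 = -65.7°.
Going west by 65.7° from -119.5° passes through 180° before reaching +174.8°.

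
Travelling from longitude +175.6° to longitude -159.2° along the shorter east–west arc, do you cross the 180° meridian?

Yes

Naïve |-159.2 − 175.6| = 334.8° > 180°, so the shorter arc goes the other way round — across 180°.
Signed shortest Δλ = ((-159.2 − 175.6 + 180) mod 360) − 180 = 25.2°.
Going east by 25.2° from +175.6° passes through 180° before reaching -159.2°.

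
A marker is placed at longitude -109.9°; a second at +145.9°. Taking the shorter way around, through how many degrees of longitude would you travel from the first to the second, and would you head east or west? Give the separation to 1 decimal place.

Raw difference: 145.9 − -109.9 = 255.8°.
Normalise into (−180°, 180°]: 255.8° − 360° = -104.2°.
Negative ⇒ the second point lies to the west; separation 104.2°.

104.2° west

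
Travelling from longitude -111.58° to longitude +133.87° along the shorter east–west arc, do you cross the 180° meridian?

Yes

Naïve |133.87 − -111.58| = 245.45° > 180°, so the shorter arc goes the other way round — across 180°.
Signed shortest Δλ = ((133.87 − -111.58 + 180) mod 360) − 180 = -114.55°.
Going west by 114.55° from -111.58° passes through 180° before reaching +133.87°.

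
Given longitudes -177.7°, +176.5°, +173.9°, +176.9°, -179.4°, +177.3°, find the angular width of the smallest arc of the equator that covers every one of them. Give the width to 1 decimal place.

8.4°

Sort the longitudes: -179.4°, -177.7°, +173.9°, +176.5°, +176.9°, +177.3°.
Eastward gaps between consecutive values (wrapping around): 1.7°, 351.6°, 2.6°, 0.4°, 0.4°, 3.3°.
Largest gap = 351.6° ⇒ minimal covering band is its complement: 360° − 351.6° = 8.4°.
Band runs from +173.9° eastward to -177.7°, crossing the antimeridian.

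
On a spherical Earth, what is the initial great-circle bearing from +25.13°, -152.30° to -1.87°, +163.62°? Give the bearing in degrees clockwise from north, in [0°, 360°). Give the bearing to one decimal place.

Δλ = 163.62 − -152.30 = 315.92°; wrapped into (−180°, 180°]: -44.08°.
θ = atan2( sin Δλ · cos φ₂ , cos φ₁ · sin φ₂ − sin φ₁ · cos φ₂ · cos Δλ )
  = atan2(-0.69529, -0.33445) = -115.689° → normalised to [0°, 360°): 244.311°.

244.3°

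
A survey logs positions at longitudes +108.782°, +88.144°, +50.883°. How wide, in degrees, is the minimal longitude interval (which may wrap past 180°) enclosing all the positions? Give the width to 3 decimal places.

Sort the longitudes: +50.883°, +88.144°, +108.782°.
Eastward gaps between consecutive values (wrapping around): 37.261°, 20.638°, 302.101°.
Largest gap = 302.101° ⇒ minimal covering band is its complement: 360° − 302.101° = 57.899°.
Band runs from +50.883° eastward to +108.782°.

57.899°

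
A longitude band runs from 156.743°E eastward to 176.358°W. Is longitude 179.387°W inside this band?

Band width going east from +156.743° to -176.358°: ((-176.358 − 156.743) mod 360) = 26.899°.
Offset of -179.387° east of the west edge: ((-179.387 − 156.743) mod 360) = 23.870°.
23.870° ≤ 26.899° ⇒ inside.

Yes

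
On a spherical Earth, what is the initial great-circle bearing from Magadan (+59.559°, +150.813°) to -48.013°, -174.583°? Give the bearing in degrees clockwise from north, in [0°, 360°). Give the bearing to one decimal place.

156.0°

Δλ = -174.583 − 150.813 = -325.396°; wrapped into (−180°, 180°]: 34.604°.
θ = atan2( sin Δλ · cos φ₂ , cos φ₁ · sin φ₂ − sin φ₁ · cos φ₂ · cos Δλ )
  = atan2(0.37990, -0.85131) = 155.951° → normalised to [0°, 360°): 155.951°.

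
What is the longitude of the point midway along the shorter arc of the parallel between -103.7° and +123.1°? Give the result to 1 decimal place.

-170.3°

Signed shortest Δλ from -103.7° to +123.1° is -133.2°.
Midpoint longitude = -103.7° + (-133.2°)/2 = -103.7° − 66.6° = -170.3°.
(The naïve average (-103.7 + +123.1)/2 = 9.7° is on the wrong side of the globe.)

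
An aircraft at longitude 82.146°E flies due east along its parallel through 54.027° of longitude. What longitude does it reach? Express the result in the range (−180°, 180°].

136.173°E

Start at +82.146°; shift +54.027° → +136.173°.
+136.173° already lies in (−180°, 180°].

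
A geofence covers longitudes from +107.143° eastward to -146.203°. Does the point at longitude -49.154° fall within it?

No

Band width going east from +107.143° to -146.203°: ((-146.203 − 107.143) mod 360) = 106.654°.
Offset of -49.154° east of the west edge: ((-49.154 − 107.143) mod 360) = 203.703°.
203.703° > 106.654° ⇒ outside.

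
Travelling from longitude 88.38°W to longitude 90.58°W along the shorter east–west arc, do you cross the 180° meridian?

No

Signed shortest Δλ = ((-90.58 − -88.38 + 180) mod 360) − 180 = -2.2°.
Going west by 2.2° from -88.38° reaches -90.58° without touching 180°.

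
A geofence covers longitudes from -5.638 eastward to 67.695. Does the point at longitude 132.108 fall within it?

No

Band width going east from -5.638° to +67.695°: ((67.695 − -5.638) mod 360) = 73.333°.
Offset of +132.108° east of the west edge: ((132.108 − -5.638) mod 360) = 137.746°.
137.746° > 73.333° ⇒ outside.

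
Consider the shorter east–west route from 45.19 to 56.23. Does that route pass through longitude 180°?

No

Signed shortest Δλ = ((56.23 − 45.19 + 180) mod 360) − 180 = 11.04°.
Going east by 11.04° from +45.19° reaches +56.23° without touching 180°.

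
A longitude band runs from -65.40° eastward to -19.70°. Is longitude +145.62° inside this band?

No

Band width going east from -65.40° to -19.70°: ((-19.70 − -65.40) mod 360) = 45.70°.
Offset of +145.62° east of the west edge: ((145.62 − -65.40) mod 360) = 211.02°.
211.02° > 45.70° ⇒ outside.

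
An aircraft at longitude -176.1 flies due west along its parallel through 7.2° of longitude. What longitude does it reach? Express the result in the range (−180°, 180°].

+176.7°

Start at -176.1°; shift −7.2° → -183.3°.
-183.3° lies outside (−180°, 180°]; add 360° → +176.7°.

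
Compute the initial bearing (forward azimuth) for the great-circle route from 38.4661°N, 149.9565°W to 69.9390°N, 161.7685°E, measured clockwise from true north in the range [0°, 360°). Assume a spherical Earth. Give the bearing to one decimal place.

336.7°

Δλ = 161.7685 − -149.9565 = 311.7250°; wrapped into (−180°, 180°]: -48.2750°.
θ = atan2( sin Δλ · cos φ₂ , cos φ₁ · sin φ₂ − sin φ₁ · cos φ₂ · cos Δλ )
  = atan2(-0.25601, 0.59346) = -23.335° → normalised to [0°, 360°): 336.665°.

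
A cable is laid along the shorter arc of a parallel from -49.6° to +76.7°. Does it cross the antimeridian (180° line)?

No

Signed shortest Δλ = ((76.7 − -49.6 + 180) mod 360) − 180 = 126.3°.
Going east by 126.3° from -49.6° reaches +76.7° without touching 180°.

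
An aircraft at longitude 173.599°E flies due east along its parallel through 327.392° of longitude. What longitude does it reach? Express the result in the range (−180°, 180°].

Start at +173.599°; shift +327.392° → +500.991°.
+500.991° lies outside (−180°, 180°]; subtract 360° → +140.991°.

140.991°E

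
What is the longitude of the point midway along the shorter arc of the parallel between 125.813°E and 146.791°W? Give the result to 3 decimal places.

Signed shortest Δλ from +125.813° to -146.791° is +87.396°.
Midpoint longitude = +125.813° + (+87.396°)/2 = +125.813° + 43.698° = +169.511°.
(The naïve average (+125.813 + -146.791)/2 = -10.489° is on the wrong side of the globe.)

169.511°E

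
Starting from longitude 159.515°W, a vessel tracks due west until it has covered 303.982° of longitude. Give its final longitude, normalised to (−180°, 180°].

Start at -159.515°; shift −303.982° → -463.497°.
-463.497° lies outside (−180°, 180°]; add 360° → -103.497°.

103.497°W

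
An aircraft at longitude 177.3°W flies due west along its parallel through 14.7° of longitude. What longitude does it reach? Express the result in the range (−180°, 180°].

Start at -177.3°; shift −14.7° → -192.0°.
-192.0° lies outside (−180°, 180°]; add 360° → +168.0°.

168.0°E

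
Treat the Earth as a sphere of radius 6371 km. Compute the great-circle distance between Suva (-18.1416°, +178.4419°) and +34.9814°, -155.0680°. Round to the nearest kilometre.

Δλ = -155.0680 − 178.4419 = -333.5099°; wrapped into (−180°, 180°]: 26.4901°.
Δφ = 34.9814 − -18.1416 = 53.1230°.
a = sin²(Δφ/2) + cos φ₁ · cos φ₂ · sin²(Δλ/2) = 0.240823.
c = 2·atan2(√a, √(1−a)) = 1.02587 rad → d = 6371·c ≈ 6535.82 km.

6536 km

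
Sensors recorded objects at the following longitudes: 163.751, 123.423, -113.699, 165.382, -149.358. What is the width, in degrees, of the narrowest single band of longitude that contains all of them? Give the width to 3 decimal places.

122.878°

Sort the longitudes: -149.358°, -113.699°, +123.423°, +163.751°, +165.382°.
Eastward gaps between consecutive values (wrapping around): 35.659°, 237.122°, 40.328°, 1.631°, 45.260°.
Largest gap = 237.122° ⇒ minimal covering band is its complement: 360° − 237.122° = 122.878°.
Band runs from +123.423° eastward to -113.699°, crossing the antimeridian.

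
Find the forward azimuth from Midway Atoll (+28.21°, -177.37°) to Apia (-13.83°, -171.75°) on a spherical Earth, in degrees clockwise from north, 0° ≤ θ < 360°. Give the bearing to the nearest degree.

Δλ = -171.75 − -177.37 = 5.62°.
θ = atan2( sin Δλ · cos φ₂ , cos φ₁ · sin φ₂ − sin φ₁ · cos φ₂ · cos Δλ )
  = atan2(0.09509, -0.66744) = 171.892° → normalised to [0°, 360°): 171.892°.

172°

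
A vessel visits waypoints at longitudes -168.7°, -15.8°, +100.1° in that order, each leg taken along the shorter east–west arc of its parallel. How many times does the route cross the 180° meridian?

Leg 1: -168.7° → -15.8°, shortest Δλ = 152.9° (east) — does not cross 180°.
Leg 2: -15.8° → +100.1°, shortest Δλ = 115.9° (east) — does not cross 180°.
Total crossings: 0.

0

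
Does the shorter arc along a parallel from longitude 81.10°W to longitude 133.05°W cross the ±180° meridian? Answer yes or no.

No

Signed shortest Δλ = ((-133.05 − -81.10 + 180) mod 360) − 180 = -51.95°.
Going west by 51.95° from -81.10° reaches -133.05° without touching 180°.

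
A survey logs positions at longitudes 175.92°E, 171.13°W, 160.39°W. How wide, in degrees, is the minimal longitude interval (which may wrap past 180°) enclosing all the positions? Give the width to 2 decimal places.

23.69°

Sort the longitudes: -171.13°, -160.39°, +175.92°.
Eastward gaps between consecutive values (wrapping around): 10.74°, 336.31°, 12.95°.
Largest gap = 336.31° ⇒ minimal covering band is its complement: 360° − 336.31° = 23.69°.
Band runs from +175.92° eastward to -160.39°, crossing the antimeridian.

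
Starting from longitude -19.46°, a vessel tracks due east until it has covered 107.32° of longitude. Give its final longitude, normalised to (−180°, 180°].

+87.86°

Start at -19.46°; shift +107.32° → +87.86°.
+87.86° already lies in (−180°, 180°].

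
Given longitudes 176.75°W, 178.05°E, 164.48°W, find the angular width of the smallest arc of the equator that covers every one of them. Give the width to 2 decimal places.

Sort the longitudes: -176.75°, -164.48°, +178.05°.
Eastward gaps between consecutive values (wrapping around): 12.27°, 342.53°, 5.20°.
Largest gap = 342.53° ⇒ minimal covering band is its complement: 360° − 342.53° = 17.47°.
Band runs from +178.05° eastward to -164.48°, crossing the antimeridian.

17.47°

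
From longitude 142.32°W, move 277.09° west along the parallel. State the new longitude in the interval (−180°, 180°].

Start at -142.32°; shift −277.09° → -419.41°.
-419.41° lies outside (−180°, 180°]; add 360° → -59.41°.

59.41°W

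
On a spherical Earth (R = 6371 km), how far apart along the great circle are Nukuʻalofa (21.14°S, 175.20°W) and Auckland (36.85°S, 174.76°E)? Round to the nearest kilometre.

1998 km

Δλ = 174.76 − -175.20 = 349.96°; wrapped into (−180°, 180°]: -10.04°.
Δφ = -36.85 − -21.14 = -15.71°.
a = sin²(Δφ/2) + cos φ₁ · cos φ₂ · sin²(Δλ/2) = 0.024392.
c = 2·atan2(√a, √(1−a)) = 0.31365 rad → d = 6371·c ≈ 1998.24 km.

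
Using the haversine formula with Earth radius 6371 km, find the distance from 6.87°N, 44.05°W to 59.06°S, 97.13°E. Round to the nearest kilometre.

13346 km

Δλ = 97.13 − -44.05 = 141.18°.
Δφ = -59.06 − 6.87 = -65.93°.
a = sin²(Δφ/2) + cos φ₁ · cos φ₂ · sin²(Δλ/2) = 0.750148.
c = 2·atan2(√a, √(1−a)) = 2.09474 rad → d = 6371·c ≈ 13345.57 km.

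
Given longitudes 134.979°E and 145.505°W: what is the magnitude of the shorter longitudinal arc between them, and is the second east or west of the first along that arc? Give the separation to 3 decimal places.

79.516° east

Raw difference: -145.505 − 134.979 = -280.484°.
Normalise into (−180°, 180°]: -280.484° + 360° = 79.516°.
Positive ⇒ the second point lies to the east; separation 79.516°.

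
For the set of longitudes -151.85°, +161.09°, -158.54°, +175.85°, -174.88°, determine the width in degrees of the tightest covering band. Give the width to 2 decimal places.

47.06°

Sort the longitudes: -174.88°, -158.54°, -151.85°, +161.09°, +175.85°.
Eastward gaps between consecutive values (wrapping around): 16.34°, 6.69°, 312.94°, 14.76°, 9.27°.
Largest gap = 312.94° ⇒ minimal covering band is its complement: 360° − 312.94° = 47.06°.
Band runs from +161.09° eastward to -151.85°, crossing the antimeridian.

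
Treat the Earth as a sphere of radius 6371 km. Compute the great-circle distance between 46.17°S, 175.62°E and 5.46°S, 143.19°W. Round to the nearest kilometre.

6007 km

Δλ = -143.19 − 175.62 = -318.81°; wrapped into (−180°, 180°]: 41.19°.
Δφ = -5.46 − -46.17 = 40.71°.
a = sin²(Δφ/2) + cos φ₁ · cos φ₂ · sin²(Δλ/2) = 0.206290.
c = 2·atan2(√a, √(1−a)) = 0.94293 rad → d = 6371·c ≈ 6007.40 km.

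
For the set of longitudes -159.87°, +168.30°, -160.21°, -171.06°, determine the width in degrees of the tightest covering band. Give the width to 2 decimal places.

31.83°

Sort the longitudes: -171.06°, -160.21°, -159.87°, +168.30°.
Eastward gaps between consecutive values (wrapping around): 10.85°, 0.34°, 328.17°, 20.64°.
Largest gap = 328.17° ⇒ minimal covering band is its complement: 360° − 328.17° = 31.83°.
Band runs from +168.30° eastward to -159.87°, crossing the antimeridian.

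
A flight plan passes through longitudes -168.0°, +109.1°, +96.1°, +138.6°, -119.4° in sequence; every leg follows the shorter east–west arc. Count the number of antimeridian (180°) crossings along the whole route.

2

Leg 1: -168.0° → +109.1°, shortest Δλ = -82.9° (west) — crosses 180°.
Leg 2: +109.1° → +96.1°, shortest Δλ = -13.0° (west) — does not cross 180°.
Leg 3: +96.1° → +138.6°, shortest Δλ = 42.5° (east) — does not cross 180°.
Leg 4: +138.6° → -119.4°, shortest Δλ = 102.0° (east) — crosses 180°.
Total crossings: 2.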